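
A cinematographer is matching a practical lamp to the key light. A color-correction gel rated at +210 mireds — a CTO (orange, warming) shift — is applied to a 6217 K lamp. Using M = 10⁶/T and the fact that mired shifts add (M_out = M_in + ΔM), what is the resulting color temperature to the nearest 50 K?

2700 K

M_in = 10⁶/6217 = 160.85 mireds.
M_out = 160.85 + (+210) = 370.85 mireds.
T_out = 10⁶/370.85 = 2696.5 K → 2700 K.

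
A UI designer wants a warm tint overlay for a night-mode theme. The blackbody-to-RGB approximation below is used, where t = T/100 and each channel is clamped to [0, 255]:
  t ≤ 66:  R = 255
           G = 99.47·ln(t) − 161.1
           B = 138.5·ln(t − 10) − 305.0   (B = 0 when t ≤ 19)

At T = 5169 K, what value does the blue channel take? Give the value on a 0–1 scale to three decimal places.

t = 5169/100 = 51.69; the t ≤ 66 branch applies.
B = 138.5·ln(51.69 − 10) − 305.0 = 138.5·ln 41.69 − 305.0 = 138.5·3.7303 − 305.0 = 211.641.
On a 0–1 scale: 211.641/255 = 0.8300 → 0.830.

0.830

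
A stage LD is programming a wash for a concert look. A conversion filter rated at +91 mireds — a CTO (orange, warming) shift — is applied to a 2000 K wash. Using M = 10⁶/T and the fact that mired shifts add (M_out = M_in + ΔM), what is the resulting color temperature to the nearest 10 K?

M_in = 10⁶/2000 = 500.00 mireds.
M_out = 500.00 + (+91) = 591.00 mireds.
T_out = 10⁶/591.00 = 1692.0 K → 1690 K.

1690 K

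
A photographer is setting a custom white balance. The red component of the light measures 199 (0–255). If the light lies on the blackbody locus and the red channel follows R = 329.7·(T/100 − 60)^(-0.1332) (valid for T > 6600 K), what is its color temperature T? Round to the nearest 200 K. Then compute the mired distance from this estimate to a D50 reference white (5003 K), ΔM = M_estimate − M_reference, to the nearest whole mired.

-104 mireds

(t − 60)^(-0.1332) = 199/329.7 = 0.60358.
t − 60 = 0.60358^(1/-0.1332) = 0.60358^(-7.508) = 44.273, so t = 104.273.
T = 100·t = 10427 K → 10400 K to the nearest 200 K.
M_estimate = 10⁶/10400 = 96.15; M_reference = 10⁶/5003 = 199.88.
ΔM = 96.15 − 199.88 = -103.73 → -104 mireds.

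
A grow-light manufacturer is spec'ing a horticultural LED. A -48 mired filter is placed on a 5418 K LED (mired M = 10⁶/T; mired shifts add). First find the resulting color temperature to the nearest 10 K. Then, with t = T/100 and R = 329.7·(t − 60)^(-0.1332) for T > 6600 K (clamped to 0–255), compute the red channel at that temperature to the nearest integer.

234

M_in = 10⁶/5418 = 184.57; M_out = 184.57 + (-48) = 136.57.
T_out = 10⁶/136.57 = 7322.3 K → 7320 K; t = 73.2.
R = 329.7·(73.2 − 60)^(-0.1332) = 329.7·13.2^(-0.1332) = 329.7·0.70915 = 233.808.
Rounded: 234.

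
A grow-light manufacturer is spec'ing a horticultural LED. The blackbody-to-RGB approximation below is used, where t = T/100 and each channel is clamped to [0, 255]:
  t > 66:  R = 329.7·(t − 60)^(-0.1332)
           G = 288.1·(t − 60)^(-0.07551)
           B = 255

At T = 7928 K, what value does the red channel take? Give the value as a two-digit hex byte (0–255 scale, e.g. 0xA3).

0xDE

t = 7928/100 = 79.28; the t > 66 branch applies.
R = 329.7·(79.28 − 60)^(-0.1332) = 329.7·19.28^(-0.1332) = 329.7·0.67425 = 222.302.
Rounded: 222; in hex, 0xDE.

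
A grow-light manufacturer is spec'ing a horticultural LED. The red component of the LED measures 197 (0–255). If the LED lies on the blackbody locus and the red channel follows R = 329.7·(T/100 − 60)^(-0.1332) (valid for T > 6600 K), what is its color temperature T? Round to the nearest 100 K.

(t − 60)^(-0.1332) = 197/329.7 = 0.59751.
t − 60 = 0.59751^(1/-0.1332) = 0.59751^(-7.508) = 47.761, so t = 107.761.
T = 100·t = 10776 K → 10800 K to the nearest 100 K.

10800 K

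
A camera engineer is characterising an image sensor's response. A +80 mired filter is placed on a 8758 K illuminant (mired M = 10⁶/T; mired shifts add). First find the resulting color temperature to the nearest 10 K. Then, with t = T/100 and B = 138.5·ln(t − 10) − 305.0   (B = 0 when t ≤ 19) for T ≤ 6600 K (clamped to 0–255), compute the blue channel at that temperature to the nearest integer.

M_in = 10⁶/8758 = 114.18; M_out = 114.18 + (+80) = 194.18.
T_out = 10⁶/194.18 = 5149.8 K → 5150 K; t = 51.5.
B = 138.5·ln(51.5 − 10) − 305.0 = 138.5·ln 41.5 − 305.0 = 138.5·3.7257 − 305.0 = 211.009.
Rounded: 211.

211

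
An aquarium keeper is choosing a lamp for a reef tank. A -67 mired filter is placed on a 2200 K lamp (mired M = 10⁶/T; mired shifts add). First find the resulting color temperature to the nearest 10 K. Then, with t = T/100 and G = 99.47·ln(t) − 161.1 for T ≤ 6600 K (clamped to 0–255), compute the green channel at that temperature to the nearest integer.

M_in = 10⁶/2200 = 454.55; M_out = 454.55 + (-67) = 387.55.
T_out = 10⁶/387.55 = 2580.3 K → 2580 K; t = 25.8.
G = 99.47·ln 25.8 − 161.1 = 99.47·3.2504 − 161.1 = 162.215.
Rounded: 162.

162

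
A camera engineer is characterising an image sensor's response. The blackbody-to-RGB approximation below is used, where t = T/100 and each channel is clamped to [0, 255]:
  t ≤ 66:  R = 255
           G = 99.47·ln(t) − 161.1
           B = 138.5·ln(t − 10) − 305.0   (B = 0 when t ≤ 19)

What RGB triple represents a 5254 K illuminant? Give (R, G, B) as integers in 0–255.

t = 5254/100 = 52.54; the t ≤ 66 branch applies.
R = 255 by definition for t ≤ 66.
G = 99.47·ln 52.54 − 161.1 = 99.47·3.9616 − 161.1 = 232.958.
B = 138.5·ln(52.54 − 10) − 305.0 = 138.5·ln 42.54 − 305.0 = 138.5·3.7504 − 305.0 = 214.437.
Rounded: (255, 233, 214).

(255, 233, 214)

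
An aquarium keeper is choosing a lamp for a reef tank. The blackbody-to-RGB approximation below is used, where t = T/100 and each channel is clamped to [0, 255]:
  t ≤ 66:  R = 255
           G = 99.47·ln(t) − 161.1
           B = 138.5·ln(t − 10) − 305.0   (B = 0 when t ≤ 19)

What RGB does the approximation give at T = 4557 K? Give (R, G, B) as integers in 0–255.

(255, 219, 190)

t = 4557/100 = 45.57; the t ≤ 66 branch applies.
R = 255 by definition for t ≤ 66.
G = 99.47·ln 45.57 − 161.1 = 99.47·3.8192 − 161.1 = 218.801.
B = 138.5·ln(45.57 − 10) − 305.0 = 138.5·ln 35.57 − 305.0 = 138.5·3.5715 − 305.0 = 189.653.
Rounded: (255, 219, 190).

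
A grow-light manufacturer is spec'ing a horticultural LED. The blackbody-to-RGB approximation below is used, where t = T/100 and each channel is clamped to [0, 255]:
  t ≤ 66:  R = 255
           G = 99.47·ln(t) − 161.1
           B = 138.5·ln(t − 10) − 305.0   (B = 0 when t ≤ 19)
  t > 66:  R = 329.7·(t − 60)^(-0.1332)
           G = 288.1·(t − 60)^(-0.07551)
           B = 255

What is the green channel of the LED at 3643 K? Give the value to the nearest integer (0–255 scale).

t = 3643/100 = 36.43; the t ≤ 66 branch applies.
G = 99.47·ln 36.43 − 161.1 = 99.47·3.5954 − 161.1 = 196.534.
Rounded: 197.

197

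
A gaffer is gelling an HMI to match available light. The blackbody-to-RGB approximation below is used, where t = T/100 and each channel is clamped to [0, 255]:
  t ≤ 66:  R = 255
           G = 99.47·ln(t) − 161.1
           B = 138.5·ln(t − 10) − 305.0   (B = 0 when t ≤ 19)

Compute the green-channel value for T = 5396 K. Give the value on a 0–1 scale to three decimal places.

0.924

t = 5396/100 = 53.96; the t ≤ 66 branch applies.
G = 99.47·ln 53.96 − 161.1 = 99.47·3.9882 − 161.1 = 235.611.
On a 0–1 scale: 235.611/255 = 0.9240 → 0.924.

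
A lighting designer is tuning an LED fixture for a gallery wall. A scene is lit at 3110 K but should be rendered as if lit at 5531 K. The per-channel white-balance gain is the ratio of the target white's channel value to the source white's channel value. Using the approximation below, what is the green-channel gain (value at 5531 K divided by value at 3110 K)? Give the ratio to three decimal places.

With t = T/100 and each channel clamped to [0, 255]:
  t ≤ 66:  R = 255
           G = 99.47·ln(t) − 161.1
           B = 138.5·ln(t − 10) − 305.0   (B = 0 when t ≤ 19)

1.317

At 3110 K (t = 31.1):
  G = 99.47·ln 31.1 − 161.1 = 99.47·3.4372 − 161.1 = 180.799.
At 5531 K (t = 55.31):
  G = 99.47·ln 55.31 − 161.1 = 99.47·4.0130 − 161.1 = 238.069.
Gain = 238.069 / 180.799 = 1.3168 → 1.317.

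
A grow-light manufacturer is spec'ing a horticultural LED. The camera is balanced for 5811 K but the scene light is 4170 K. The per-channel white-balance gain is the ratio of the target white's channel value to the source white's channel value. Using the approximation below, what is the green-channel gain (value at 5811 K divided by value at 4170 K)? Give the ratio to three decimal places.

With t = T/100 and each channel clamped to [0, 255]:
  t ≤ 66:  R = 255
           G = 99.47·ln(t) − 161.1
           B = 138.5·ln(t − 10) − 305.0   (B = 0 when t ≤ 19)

At 4170 K (t = 41.7):
  G = 99.47·ln 41.7 − 161.1 = 99.47·3.7305 − 161.1 = 209.973.
At 5811 K (t = 58.11):
  G = 99.47·ln 58.11 − 161.1 = 99.47·4.0623 − 161.1 = 242.981.
Gain = 242.981 / 209.973 = 1.1572 → 1.157.

1.157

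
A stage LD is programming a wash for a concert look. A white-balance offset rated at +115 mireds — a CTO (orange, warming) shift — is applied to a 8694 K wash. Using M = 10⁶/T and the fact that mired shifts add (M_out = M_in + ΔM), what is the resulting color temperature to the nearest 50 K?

M_in = 10⁶/8694 = 115.02 mireds.
M_out = 115.02 + (+115) = 230.02 mireds.
T_out = 10⁶/230.02 = 4347.4 K → 4350 K.

4350 K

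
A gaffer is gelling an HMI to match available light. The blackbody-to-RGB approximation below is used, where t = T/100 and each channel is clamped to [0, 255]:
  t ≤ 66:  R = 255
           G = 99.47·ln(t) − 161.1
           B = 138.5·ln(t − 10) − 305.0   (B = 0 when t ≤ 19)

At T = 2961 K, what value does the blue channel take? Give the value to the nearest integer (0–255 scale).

107

t = 2961/100 = 29.61; the t ≤ 66 branch applies.
B = 138.5·ln(29.61 − 10) − 305.0 = 138.5·ln 19.61 − 305.0 = 138.5·2.9760 − 305.0 = 107.181.
Rounded: 107.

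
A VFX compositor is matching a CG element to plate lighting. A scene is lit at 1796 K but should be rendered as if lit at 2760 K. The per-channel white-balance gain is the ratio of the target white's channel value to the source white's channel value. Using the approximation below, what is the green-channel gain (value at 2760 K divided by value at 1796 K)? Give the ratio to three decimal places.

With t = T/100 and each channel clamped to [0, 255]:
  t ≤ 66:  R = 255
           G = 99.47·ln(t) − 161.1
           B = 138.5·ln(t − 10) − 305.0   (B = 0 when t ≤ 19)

At 1796 K (t = 17.96):
  G = 99.47·ln 17.96 − 161.1 = 99.47·2.8881 − 161.1 = 126.184.
At 2760 K (t = 27.6):
  G = 99.47·ln 27.6 − 161.1 = 99.47·3.3178 − 161.1 = 168.923.
Gain = 168.923 / 126.184 = 1.3387 → 1.339.

1.339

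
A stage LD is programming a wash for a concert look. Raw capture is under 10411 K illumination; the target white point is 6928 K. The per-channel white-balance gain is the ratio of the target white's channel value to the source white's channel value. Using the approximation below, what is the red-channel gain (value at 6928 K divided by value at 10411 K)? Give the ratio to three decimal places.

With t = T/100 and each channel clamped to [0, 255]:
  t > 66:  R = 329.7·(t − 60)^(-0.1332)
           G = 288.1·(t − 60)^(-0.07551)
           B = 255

1.231

At 10411 K (t = 104.11):
  R = 329.7·(104.11 − 60)^(-0.1332) = 329.7·44.11^(-0.1332) = 329.7·0.60388 = 199.098.
At 6928 K (t = 69.28):
  R = 329.7·(69.28 − 60)^(-0.1332) = 329.7·9.28^(-0.1332) = 329.7·0.74323 = 245.043.
Gain = 245.043 / 199.098 = 1.2308 → 1.231.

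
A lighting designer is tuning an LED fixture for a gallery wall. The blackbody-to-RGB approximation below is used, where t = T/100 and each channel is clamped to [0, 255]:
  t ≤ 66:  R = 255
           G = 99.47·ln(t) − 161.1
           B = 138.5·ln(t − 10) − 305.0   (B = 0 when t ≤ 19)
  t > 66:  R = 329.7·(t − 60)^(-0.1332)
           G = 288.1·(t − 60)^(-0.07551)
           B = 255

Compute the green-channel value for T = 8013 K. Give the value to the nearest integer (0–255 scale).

230

t = 8013/100 = 80.13; the t > 66 branch applies.
G = 288.1·(80.13 − 60)^(-0.07551) = 288.1·20.13^(-0.07551) = 288.1·0.79716 = 229.662.
Rounded: 230.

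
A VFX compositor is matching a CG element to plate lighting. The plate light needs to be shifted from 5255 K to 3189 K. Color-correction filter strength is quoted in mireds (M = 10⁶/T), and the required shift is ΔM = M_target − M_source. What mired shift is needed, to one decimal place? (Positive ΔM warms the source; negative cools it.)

M_source = 10⁶/5255 = 190.295; M_target = 10⁶/3189 = 313.578.
ΔM = 313.578 − 190.295 = 123.283 → +123.3 mireds, a warming shift.

+123.3 mireds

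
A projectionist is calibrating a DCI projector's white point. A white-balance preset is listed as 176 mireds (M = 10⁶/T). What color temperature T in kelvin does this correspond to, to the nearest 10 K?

T = 10⁶ / 176 = 5681.82 K → 5680 K.

5680 K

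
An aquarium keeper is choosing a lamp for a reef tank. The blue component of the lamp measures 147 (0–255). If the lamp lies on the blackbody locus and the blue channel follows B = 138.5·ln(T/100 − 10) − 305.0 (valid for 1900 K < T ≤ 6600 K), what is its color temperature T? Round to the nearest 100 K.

3600 K

ln(t − 10) = (147 + 305.0) / 138.5 = 3.2635.
t − 10 = e^3.2635 = 26.142, so t = 36.142.
T = 100·t = 3614 K → 3600 K to the nearest 100 K.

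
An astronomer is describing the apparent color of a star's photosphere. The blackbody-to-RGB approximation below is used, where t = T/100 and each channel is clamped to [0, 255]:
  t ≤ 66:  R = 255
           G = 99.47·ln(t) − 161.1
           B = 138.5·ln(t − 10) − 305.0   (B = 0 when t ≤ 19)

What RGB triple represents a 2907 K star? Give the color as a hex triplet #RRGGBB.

t = 2907/100 = 29.07; the t ≤ 66 branch applies.
R = 255 by definition for t ≤ 66.
G = 99.47·ln 29.07 − 161.1 = 99.47·3.3697 − 161.1 = 174.085.
B = 138.5·ln(29.07 − 10) − 305.0 = 138.5·ln 19.07 − 305.0 = 138.5·2.9481 − 305.0 = 103.314.
Rounded: (255, 174, 103).
In hex: #FFAE67.

#FFAE67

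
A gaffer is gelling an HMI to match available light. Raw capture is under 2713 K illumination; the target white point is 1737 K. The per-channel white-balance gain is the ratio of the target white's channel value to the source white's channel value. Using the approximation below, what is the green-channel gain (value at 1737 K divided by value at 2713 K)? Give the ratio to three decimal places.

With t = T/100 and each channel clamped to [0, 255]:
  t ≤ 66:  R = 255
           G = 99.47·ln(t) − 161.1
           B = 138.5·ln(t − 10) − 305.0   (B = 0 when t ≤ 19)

At 2713 K (t = 27.13):
  G = 99.47·ln 27.13 − 161.1 = 99.47·3.3006 − 161.1 = 167.215.
At 1737 K (t = 17.37):
  G = 99.47·ln 17.37 − 161.1 = 99.47·2.8547 − 161.1 = 122.861.
Gain = 122.861 / 167.215 = 0.7348 → 0.735.

0.735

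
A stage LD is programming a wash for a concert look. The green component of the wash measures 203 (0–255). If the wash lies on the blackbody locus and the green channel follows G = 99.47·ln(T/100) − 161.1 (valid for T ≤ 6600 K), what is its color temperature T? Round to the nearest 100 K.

ln t = (203 + 161.1) / 99.47 = 3.6604.
t = e^3.6604 = 38.877.
T = 100·t = 3888 K → 3900 K to the nearest 100 K.

3900 K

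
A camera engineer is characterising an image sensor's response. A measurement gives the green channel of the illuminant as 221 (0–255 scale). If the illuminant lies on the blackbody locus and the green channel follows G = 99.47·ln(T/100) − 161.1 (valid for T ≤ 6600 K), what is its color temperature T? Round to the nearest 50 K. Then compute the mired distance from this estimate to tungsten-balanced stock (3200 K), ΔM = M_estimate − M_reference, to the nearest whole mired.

ln t = (221 + 161.1) / 99.47 = 3.8414.
t = e^3.8414 = 46.589.
T = 100·t = 4659 K → 4650 K to the nearest 50 K.
M_estimate = 10⁶/4650 = 215.05; M_reference = 10⁶/3200 = 312.50.
ΔM = 215.05 − 312.50 = -97.45 → -97 mireds.

-97 mireds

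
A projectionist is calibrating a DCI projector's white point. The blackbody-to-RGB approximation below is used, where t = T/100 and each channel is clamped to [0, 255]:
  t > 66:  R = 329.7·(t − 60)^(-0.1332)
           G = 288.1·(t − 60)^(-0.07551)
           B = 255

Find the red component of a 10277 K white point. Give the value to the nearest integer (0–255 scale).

t = 10277/100 = 102.77; the t > 66 branch applies.
R = 329.7·(102.77 − 60)^(-0.1332) = 329.7·42.77^(-0.1332) = 329.7·0.60636 = 199.918.
Rounded: 200.

200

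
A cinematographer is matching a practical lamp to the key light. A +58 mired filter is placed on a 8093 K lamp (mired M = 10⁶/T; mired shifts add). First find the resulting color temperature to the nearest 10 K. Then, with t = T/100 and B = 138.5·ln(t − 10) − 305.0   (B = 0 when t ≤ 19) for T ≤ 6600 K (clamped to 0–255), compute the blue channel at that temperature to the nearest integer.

223

M_in = 10⁶/8093 = 123.56; M_out = 123.56 + (+58) = 181.56.
T_out = 10⁶/181.56 = 5507.7 K → 5510 K; t = 55.1.
B = 138.5·ln(55.1 − 10) − 305.0 = 138.5·ln 45.1 − 305.0 = 138.5·3.8089 − 305.0 = 222.530.
Rounded: 223.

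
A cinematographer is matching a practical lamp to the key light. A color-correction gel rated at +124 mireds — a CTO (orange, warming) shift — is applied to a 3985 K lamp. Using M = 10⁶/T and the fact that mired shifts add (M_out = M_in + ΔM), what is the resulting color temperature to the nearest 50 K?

M_in = 10⁶/3985 = 250.94 mireds.
M_out = 250.94 + (+124) = 374.94 mireds.
T_out = 10⁶/374.94 = 2667.1 K → 2650 K.

2650 K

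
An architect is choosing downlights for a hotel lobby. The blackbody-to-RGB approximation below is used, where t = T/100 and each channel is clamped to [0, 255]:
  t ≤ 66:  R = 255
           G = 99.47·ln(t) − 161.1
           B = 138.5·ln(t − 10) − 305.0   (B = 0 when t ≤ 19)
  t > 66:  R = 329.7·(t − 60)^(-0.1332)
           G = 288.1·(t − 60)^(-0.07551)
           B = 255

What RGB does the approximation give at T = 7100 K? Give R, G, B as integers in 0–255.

t = 7100/100 = 71; the t > 66 branch applies.
R = 329.7·(71 − 60)^(-0.1332) = 329.7·11^(-0.1332) = 329.7·0.72659 = 239.555.
G = 288.1·(71 − 60)^(-0.07551) = 288.1·11^(-0.07551) = 288.1·0.83438 = 240.385.
B = 255 by definition for t > 66.
Rounded: (240, 240, 255).

R=240, G=240, B=255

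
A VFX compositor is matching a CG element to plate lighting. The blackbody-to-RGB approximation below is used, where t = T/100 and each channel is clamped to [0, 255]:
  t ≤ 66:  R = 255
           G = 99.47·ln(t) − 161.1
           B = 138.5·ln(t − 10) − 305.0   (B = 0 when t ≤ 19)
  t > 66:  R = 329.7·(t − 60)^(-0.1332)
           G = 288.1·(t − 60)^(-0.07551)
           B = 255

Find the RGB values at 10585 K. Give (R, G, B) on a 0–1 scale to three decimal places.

(0.777, 0.846, 1.000)

t = 10585/100 = 105.85; the t > 66 branch applies.
R = 329.7·(105.85 − 60)^(-0.1332) = 329.7·45.85^(-0.1332) = 329.7·0.60077 = 198.074.
G = 288.1·(105.85 − 60)^(-0.07551) = 288.1·45.85^(-0.07551) = 288.1·0.74912 = 215.822.
B = 255 by definition for t > 66.
Dividing each by 255: (0.7768, 0.8464, 1.0000) → (0.777, 0.846, 1.000).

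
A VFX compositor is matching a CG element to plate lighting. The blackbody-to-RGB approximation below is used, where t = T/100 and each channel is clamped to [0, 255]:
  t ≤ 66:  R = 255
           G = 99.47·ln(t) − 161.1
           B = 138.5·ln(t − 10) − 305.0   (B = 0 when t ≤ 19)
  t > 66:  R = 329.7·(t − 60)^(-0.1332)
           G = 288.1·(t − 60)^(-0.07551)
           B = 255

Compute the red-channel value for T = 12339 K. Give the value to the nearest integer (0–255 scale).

t = 12339/100 = 123.39; the t > 66 branch applies.
R = 329.7·(123.39 − 60)^(-0.1332) = 329.7·63.39^(-0.1332) = 329.7·0.57540 = 189.710.
Rounded: 190.

190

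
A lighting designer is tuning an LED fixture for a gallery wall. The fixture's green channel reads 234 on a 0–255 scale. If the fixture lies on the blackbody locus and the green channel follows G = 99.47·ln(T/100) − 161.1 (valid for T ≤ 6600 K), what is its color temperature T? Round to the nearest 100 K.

5300 K

ln t = (234 + 161.1) / 99.47 = 3.9721.
t = e^3.9721 = 53.093.
T = 100·t = 5309 K → 5300 K to the nearest 100 K.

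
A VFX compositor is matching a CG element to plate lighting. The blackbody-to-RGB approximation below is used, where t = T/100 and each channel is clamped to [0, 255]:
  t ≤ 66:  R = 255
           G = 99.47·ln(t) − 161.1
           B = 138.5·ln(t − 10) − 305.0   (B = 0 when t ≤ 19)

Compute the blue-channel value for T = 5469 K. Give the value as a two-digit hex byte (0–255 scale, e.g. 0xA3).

0xDD

t = 5469/100 = 54.69; the t ≤ 66 branch applies.
B = 138.5·ln(54.69 − 10) − 305.0 = 138.5·ln 44.69 − 305.0 = 138.5·3.7997 − 305.0 = 221.265.
Rounded: 221; in hex, 0xDD.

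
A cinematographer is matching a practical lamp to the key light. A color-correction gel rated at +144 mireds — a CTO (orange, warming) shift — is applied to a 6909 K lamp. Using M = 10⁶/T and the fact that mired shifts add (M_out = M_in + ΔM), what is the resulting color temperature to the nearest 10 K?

M_in = 10⁶/6909 = 144.74 mireds.
M_out = 144.74 + (+144) = 288.74 mireds.
T_out = 10⁶/288.74 = 3463.3 K → 3460 K.

3460 K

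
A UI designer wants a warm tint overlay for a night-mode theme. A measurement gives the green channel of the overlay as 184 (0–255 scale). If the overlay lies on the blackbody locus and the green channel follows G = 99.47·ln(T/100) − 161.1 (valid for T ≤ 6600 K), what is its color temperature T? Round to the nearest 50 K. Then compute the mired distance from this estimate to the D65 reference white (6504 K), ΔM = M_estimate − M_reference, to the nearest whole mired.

ln t = (184 + 161.1) / 99.47 = 3.4694.
t = e^3.4694 = 32.117.
T = 100·t = 3212 K → 3200 K to the nearest 50 K.
M_estimate = 10⁶/3200 = 312.50; M_reference = 10⁶/6504 = 153.75.
ΔM = 312.50 − 153.75 = 158.75 → +159 mireds.

+159 mireds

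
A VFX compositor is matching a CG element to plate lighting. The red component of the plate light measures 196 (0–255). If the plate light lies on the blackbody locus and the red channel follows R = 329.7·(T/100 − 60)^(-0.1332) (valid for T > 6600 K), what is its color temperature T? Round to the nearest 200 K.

11000 K

(t − 60)^(-0.1332) = 196/329.7 = 0.59448.
t − 60 = 0.59448^(1/-0.1332) = 0.59448^(-7.508) = 49.621, so t = 109.621.
T = 100·t = 10962 K → 11000 K to the nearest 200 K.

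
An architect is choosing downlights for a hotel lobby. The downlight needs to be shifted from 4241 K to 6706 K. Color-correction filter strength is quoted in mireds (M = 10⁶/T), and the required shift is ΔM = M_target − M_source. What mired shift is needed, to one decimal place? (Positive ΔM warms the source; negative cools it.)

M_source = 10⁶/4241 = 235.793; M_target = 10⁶/6706 = 149.120.
ΔM = 149.120 − 235.793 = -86.673 → -86.7 mireds, a cooling shift.

-86.7 mireds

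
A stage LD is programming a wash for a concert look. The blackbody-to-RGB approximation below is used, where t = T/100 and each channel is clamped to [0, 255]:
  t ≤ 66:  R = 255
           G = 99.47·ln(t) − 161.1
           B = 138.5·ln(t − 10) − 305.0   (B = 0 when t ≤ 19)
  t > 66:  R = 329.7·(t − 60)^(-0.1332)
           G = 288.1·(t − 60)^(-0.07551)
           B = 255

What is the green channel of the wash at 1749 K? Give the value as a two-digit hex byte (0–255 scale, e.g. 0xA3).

0x7C

t = 1749/100 = 17.49; the t ≤ 66 branch applies.
G = 99.47·ln 17.49 − 161.1 = 99.47·2.8616 − 161.1 = 123.546.
Rounded: 124; in hex, 0x7C.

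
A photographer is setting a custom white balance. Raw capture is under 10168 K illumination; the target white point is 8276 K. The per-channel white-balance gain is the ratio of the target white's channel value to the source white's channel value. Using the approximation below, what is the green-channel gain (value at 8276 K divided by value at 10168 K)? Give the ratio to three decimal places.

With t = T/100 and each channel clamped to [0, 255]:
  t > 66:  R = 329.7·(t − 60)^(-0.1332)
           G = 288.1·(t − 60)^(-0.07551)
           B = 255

1.047

At 10168 K (t = 101.68):
  G = 288.1·(101.68 − 60)^(-0.07551) = 288.1·41.68^(-0.07551) = 288.1·0.75453 = 217.381.
At 8276 K (t = 82.76):
  G = 288.1·(82.76 − 60)^(-0.07551) = 288.1·22.76^(-0.07551) = 288.1·0.78981 = 227.543.
Gain = 227.543 / 217.381 = 1.0467 → 1.047.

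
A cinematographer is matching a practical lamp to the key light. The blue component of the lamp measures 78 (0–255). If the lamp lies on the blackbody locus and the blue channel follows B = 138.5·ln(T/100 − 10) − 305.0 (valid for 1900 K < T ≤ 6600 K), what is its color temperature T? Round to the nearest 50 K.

ln(t − 10) = (78 + 305.0) / 138.5 = 2.7653.
t − 10 = e^2.7653 = 15.884, so t = 25.884.
T = 100·t = 2588 K → 2600 K to the nearest 50 K.

2600 K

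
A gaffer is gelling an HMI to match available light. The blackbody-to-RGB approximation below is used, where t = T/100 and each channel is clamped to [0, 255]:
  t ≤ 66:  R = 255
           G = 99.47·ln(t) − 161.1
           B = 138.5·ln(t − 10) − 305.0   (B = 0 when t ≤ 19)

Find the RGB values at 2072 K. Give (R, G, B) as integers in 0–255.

(255, 140, 24)

t = 2072/100 = 20.72; the t ≤ 66 branch applies.
R = 255 by definition for t ≤ 66.
G = 99.47·ln 20.72 − 161.1 = 99.47·3.0311 − 161.1 = 140.403.
B = 138.5·ln(20.72 − 10) − 305.0 = 138.5·ln 10.72 − 305.0 = 138.5·2.3721 − 305.0 = 23.537.
Rounded: (255, 140, 24).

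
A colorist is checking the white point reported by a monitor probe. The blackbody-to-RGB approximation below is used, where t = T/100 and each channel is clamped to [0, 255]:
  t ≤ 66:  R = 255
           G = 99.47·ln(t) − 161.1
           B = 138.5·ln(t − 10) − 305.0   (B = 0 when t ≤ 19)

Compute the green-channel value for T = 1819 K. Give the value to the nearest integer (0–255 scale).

127

t = 1819/100 = 18.19; the t ≤ 66 branch applies.
G = 99.47·ln 18.19 − 161.1 = 99.47·2.9009 − 161.1 = 127.450.
Rounded: 127.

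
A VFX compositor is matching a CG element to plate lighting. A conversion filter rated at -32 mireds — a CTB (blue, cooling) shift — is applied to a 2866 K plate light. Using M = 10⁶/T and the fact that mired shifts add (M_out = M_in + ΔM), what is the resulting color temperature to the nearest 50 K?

M_in = 10⁶/2866 = 348.92 mireds.
M_out = 348.92 + (-32) = 316.92 mireds.
T_out = 10⁶/316.92 = 3155.4 K → 3150 K.

3150 K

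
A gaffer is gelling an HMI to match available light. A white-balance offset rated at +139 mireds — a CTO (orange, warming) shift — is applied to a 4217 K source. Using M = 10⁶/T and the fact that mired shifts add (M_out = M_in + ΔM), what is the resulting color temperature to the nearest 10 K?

2660 K

M_in = 10⁶/4217 = 237.14 mireds.
M_out = 237.14 + (+139) = 376.14 mireds.
T_out = 10⁶/376.14 = 2658.6 K → 2660 K.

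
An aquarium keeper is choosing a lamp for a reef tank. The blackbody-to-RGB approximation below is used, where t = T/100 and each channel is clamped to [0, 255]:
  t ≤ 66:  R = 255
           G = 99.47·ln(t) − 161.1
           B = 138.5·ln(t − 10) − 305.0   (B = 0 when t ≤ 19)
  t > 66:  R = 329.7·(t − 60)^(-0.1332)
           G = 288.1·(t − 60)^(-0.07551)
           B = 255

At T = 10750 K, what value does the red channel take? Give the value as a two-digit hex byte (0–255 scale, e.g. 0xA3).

0xC5

t = 10750/100 = 107.5; the t > 66 branch applies.
R = 329.7·(107.5 − 60)^(-0.1332) = 329.7·47.5^(-0.1332) = 329.7·0.59795 = 197.144.
Rounded: 197; in hex, 0xC5.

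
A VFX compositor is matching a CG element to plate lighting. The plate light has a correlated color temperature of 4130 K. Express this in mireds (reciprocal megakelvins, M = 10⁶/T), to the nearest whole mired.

M = 10⁶ / 4130 = 242.131 → 242 mireds.

242 mireds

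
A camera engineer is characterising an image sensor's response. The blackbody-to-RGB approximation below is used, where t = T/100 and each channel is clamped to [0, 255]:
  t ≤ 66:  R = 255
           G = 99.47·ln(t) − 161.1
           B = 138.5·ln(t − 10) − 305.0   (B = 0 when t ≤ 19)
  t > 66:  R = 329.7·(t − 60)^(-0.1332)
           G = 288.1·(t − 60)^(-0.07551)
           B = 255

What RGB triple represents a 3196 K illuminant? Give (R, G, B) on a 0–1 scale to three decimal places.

(1.000, 0.720, 0.482)

t = 3196/100 = 31.96; the t ≤ 66 branch applies.
R = 255 by definition for t ≤ 66.
G = 99.47·ln 31.96 − 161.1 = 99.47·3.4645 − 161.1 = 183.512.
B = 138.5·ln(31.96 − 10) − 305.0 = 138.5·ln 21.96 − 305.0 = 138.5·3.0892 − 305.0 = 122.857.
Dividing each by 255: (1.0000, 0.7197, 0.4818) → (1.000, 0.720, 0.482).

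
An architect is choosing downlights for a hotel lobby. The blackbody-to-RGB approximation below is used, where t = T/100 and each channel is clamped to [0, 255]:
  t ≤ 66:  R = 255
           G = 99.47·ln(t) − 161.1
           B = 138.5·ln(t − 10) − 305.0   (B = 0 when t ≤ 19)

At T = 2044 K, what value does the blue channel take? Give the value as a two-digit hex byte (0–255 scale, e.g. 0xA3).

0x14

t = 2044/100 = 20.44; the t ≤ 66 branch applies.
B = 138.5·ln(20.44 − 10) − 305.0 = 138.5·ln 10.44 − 305.0 = 138.5·2.3456 − 305.0 = 19.872.
Rounded: 20; in hex, 0x14.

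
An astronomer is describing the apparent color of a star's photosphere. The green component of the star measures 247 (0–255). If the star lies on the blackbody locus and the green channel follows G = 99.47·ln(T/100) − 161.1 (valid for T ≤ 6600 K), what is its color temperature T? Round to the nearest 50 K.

ln t = (247 + 161.1) / 99.47 = 4.1027.
t = e^4.1027 = 60.506.
T = 100·t = 6051 K → 6050 K to the nearest 50 K.

6050 K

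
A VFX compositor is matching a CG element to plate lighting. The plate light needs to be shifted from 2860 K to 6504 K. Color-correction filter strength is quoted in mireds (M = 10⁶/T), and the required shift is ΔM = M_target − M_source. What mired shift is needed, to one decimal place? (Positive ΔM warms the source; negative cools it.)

M_source = 10⁶/2860 = 349.650; M_target = 10⁶/6504 = 153.752.
ΔM = 153.752 − 349.650 = -195.899 → -195.9 mireds, a cooling shift.

-195.9 mireds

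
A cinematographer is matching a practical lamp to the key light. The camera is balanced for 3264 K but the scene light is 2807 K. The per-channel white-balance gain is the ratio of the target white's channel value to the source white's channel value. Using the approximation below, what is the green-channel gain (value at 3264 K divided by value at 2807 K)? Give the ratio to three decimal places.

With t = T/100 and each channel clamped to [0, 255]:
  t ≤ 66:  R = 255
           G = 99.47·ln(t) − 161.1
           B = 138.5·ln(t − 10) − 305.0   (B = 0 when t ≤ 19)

1.088

At 2807 K (t = 28.07):
  G = 99.47·ln 28.07 − 161.1 = 99.47·3.3347 − 161.1 = 170.603.
At 3264 K (t = 32.64):
  G = 99.47·ln 32.64 − 161.1 = 99.47·3.4855 − 161.1 = 185.607.
Gain = 185.607 / 170.603 = 1.0879 → 1.088.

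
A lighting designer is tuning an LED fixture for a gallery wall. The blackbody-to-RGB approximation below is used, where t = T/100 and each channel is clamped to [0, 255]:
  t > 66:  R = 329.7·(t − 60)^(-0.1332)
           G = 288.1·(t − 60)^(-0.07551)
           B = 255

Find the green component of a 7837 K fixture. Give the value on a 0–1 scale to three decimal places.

0.907

t = 7837/100 = 78.37; the t > 66 branch applies.
G = 288.1·(78.37 − 60)^(-0.07551) = 288.1·18.37^(-0.07551) = 288.1·0.80269 = 231.255.
On a 0–1 scale: 231.255/255 = 0.9069 → 0.907.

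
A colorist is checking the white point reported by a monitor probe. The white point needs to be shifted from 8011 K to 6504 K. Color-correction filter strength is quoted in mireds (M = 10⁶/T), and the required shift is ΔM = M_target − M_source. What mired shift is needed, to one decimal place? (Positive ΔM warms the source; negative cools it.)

+28.9 mireds

M_source = 10⁶/8011 = 124.828; M_target = 10⁶/6504 = 153.752.
ΔM = 153.752 − 124.828 = 28.923 → +28.9 mireds, a warming shift.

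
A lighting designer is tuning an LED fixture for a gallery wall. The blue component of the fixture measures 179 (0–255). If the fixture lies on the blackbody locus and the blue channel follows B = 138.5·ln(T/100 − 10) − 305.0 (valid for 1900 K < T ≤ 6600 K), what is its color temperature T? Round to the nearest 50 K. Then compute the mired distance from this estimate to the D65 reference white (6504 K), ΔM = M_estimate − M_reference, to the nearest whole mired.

ln(t − 10) = (179 + 305.0) / 138.5 = 3.4946.
t − 10 = e^3.4946 = 32.937, so t = 42.937.
T = 100·t = 4294 K → 4300 K to the nearest 50 K.
M_estimate = 10⁶/4300 = 232.56; M_reference = 10⁶/6504 = 153.75.
ΔM = 232.56 − 153.75 = 78.81 → +79 mireds.

+79 mireds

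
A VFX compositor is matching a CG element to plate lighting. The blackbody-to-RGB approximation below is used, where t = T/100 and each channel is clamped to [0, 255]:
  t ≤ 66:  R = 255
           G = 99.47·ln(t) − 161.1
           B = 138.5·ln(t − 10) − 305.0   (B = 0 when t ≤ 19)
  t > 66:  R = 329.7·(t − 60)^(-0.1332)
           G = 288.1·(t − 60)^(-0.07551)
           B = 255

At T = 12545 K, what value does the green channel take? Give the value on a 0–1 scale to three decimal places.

0.824

t = 12545/100 = 125.45; the t > 66 branch applies.
G = 288.1·(125.45 − 60)^(-0.07551) = 288.1·65.45^(-0.07551) = 288.1·0.72926 = 210.099.
On a 0–1 scale: 210.099/255 = 0.8239 → 0.824.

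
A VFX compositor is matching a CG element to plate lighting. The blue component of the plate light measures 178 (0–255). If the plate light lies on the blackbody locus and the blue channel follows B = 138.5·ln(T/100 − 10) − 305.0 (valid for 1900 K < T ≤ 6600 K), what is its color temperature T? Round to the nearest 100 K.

4300 K

ln(t − 10) = (178 + 305.0) / 138.5 = 3.4874.
t − 10 = e^3.4874 = 32.700, so t = 42.700.
T = 100·t = 4270 K → 4300 K to the nearest 100 K.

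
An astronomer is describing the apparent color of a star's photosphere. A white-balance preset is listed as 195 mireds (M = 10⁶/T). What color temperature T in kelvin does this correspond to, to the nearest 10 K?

T = 10⁶ / 195 = 5128.21 K → 5130 K.

5130 K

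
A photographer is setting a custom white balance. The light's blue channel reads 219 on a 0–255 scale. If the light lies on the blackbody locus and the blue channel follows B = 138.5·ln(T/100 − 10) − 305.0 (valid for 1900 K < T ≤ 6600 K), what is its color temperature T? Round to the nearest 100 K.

5400 K

ln(t − 10) = (219 + 305.0) / 138.5 = 3.7834.
t − 10 = e^3.7834 = 43.965, so t = 53.965.
T = 100·t = 5396 K → 5400 K to the nearest 100 K.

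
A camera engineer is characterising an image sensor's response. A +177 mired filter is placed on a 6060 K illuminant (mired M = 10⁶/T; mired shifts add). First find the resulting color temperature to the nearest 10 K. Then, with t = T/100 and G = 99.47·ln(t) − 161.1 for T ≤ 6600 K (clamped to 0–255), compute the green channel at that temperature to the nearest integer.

M_in = 10⁶/6060 = 165.02; M_out = 165.02 + (+177) = 342.02.
T_out = 10⁶/342.02 = 2923.8 K → 2920 K; t = 29.2.
G = 99.47·ln 29.2 − 161.1 = 99.47·3.3742 − 161.1 = 174.529.
Rounded: 175.

175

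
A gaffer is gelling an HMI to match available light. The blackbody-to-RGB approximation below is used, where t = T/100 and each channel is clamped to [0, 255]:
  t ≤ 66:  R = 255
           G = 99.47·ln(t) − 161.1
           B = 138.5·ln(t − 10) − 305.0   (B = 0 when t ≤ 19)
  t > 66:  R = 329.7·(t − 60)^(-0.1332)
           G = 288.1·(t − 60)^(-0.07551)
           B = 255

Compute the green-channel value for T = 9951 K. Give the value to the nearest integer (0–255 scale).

t = 9951/100 = 99.51; the t > 66 branch applies.
G = 288.1·(99.51 − 60)^(-0.07551) = 288.1·39.51^(-0.07551) = 288.1·0.75759 = 218.261.
Rounded: 218.

218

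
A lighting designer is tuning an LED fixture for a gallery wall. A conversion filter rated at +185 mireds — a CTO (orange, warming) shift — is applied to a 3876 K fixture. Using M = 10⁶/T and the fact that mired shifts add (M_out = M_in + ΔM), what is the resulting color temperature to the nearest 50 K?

M_in = 10⁶/3876 = 258.00 mireds.
M_out = 258.00 + (+185) = 443.00 mireds.
T_out = 10⁶/443.00 = 2257.3 K → 2250 K.

2250 K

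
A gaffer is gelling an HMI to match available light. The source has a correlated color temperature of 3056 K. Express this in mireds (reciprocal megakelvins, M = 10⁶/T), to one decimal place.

327.2 mireds

M = 10⁶ / 3056 = 327.225 → 327.2 mireds.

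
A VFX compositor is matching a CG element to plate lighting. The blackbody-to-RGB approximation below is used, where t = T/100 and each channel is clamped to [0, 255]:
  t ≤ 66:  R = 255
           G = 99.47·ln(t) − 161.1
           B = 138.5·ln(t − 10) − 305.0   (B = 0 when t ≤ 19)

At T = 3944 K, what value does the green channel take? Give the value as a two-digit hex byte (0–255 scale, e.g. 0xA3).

0xCC

t = 3944/100 = 39.44; the t ≤ 66 branch applies.
G = 99.47·ln 39.44 − 161.1 = 99.47·3.6748 − 161.1 = 204.430.
Rounded: 204; in hex, 0xCC.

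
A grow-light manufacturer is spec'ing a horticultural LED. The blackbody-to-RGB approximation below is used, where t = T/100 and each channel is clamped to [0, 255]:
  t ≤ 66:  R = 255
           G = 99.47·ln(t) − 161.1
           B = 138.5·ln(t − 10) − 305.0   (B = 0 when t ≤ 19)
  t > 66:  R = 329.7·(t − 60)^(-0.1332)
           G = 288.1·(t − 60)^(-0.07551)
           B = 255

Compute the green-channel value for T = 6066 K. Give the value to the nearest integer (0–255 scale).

247

t = 6066/100 = 60.66; the t ≤ 66 branch applies.
G = 99.47·ln 60.66 − 161.1 = 99.47·4.1053 − 161.1 = 247.253.
Rounded: 247.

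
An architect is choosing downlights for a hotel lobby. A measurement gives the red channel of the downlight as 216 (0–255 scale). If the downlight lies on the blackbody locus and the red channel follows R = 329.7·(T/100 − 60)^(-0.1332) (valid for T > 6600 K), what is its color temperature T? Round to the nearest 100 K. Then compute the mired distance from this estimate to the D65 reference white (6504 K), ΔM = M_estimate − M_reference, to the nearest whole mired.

(t − 60)^(-0.1332) = 216/329.7 = 0.65514.
t − 60 = 0.65514^(1/-0.1332) = 0.65514^(-7.508) = 23.926, so t = 83.926.
T = 100·t = 8393 K → 8400 K to the nearest 100 K.
M_estimate = 10⁶/8400 = 119.05; M_reference = 10⁶/6504 = 153.75.
ΔM = 119.05 − 153.75 = -34.70 → -35 mireds.

-35 mireds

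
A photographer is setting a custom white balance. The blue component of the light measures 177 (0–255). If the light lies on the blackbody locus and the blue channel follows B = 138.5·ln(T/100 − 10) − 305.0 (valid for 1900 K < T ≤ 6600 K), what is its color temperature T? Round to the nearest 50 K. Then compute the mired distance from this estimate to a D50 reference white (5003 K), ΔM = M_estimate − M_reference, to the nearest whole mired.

ln(t − 10) = (177 + 305.0) / 138.5 = 3.4801.
t − 10 = e^3.4801 = 32.464, so t = 42.464.
T = 100·t = 4246 K → 4250 K to the nearest 50 K.
M_estimate = 10⁶/4250 = 235.29; M_reference = 10⁶/5003 = 199.88.
ΔM = 235.29 − 199.88 = 35.41 → +35 mireds.

+35 mireds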